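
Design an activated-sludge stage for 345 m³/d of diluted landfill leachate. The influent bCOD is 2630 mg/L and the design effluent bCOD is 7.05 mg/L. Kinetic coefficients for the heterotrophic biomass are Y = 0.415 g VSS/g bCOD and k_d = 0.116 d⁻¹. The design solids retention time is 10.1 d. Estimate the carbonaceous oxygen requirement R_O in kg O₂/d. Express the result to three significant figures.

R_O ≈ 659 kg O₂/d

Observed yield with endogenous decay: Y_obs = Y / (1 + k_d·θ_c) = 0.415 / (1 + 0.116 × 10.1) = 0.415 / 2.172 = 0.1911 g VSS/g bCOD.
ΔS = 2630 − 7.05 = 2623 mg/L, so the substrate removal rate is 345 × 2623/1000 = 904.9 kg bCOD/d.
P_X = Y_obs·Q·(S₀ − S) = 0.1911 × 904.9 = 172.9 kg VSS/d.
Carbonaceous O₂ demand = substrate oxidised − cell-mass equivalent = 904.9 − 1.42 × 172.9 = 659.4 kg O₂/d.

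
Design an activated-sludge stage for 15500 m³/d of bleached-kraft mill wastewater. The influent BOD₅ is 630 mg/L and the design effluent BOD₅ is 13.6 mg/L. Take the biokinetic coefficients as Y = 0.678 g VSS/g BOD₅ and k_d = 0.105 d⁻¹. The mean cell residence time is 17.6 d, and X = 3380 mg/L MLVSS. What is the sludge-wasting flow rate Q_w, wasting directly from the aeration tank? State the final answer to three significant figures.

Steady-state biomass mass balance: V·X·(1 + k_d·θ_c) = Y·Q·(S₀ − S)·θ_c, so V = 0.678 × 15500 × (630 − 13.6) × 17.6 / [3380 × (1 + 0.105 × 17.6)] = 1.14×10^8 / 9626 = 11843 m³.
Wasting from the aeration tank: Q_w = V / θ_c = 11843 / 17.6 = 672.9 m³/d.

Q_w ≈ 673 m³/d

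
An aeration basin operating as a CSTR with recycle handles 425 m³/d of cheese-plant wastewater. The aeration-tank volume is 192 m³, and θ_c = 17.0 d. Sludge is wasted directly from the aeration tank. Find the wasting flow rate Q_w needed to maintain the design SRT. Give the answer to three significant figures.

For wasting at MLVSS concentration, Q_w = V/θ_c = 192.0/17.0 = 11.29 m³/d.

Q_w ≈ 11.3 m³/d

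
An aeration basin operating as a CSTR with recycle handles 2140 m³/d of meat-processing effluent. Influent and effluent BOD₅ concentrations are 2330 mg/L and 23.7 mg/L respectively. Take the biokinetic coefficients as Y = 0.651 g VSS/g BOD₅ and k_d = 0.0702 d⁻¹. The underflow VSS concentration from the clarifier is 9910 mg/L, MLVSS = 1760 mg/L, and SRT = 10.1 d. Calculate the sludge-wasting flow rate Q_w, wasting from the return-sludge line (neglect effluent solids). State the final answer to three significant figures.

Steady-state biomass mass balance: V·X·(1 + k_d·θ_c) = Y·Q·(S₀ − S)·θ_c, so V = 0.651 × 2140 × (2330 − 23.7) × 10.1 / [1760 × (1 + 0.0702 × 10.1)] = 3.25×10^7 / 3008 = 10789 m³.
θ_c = V·X/(Q_w·X_r) when wasting from the recycle, so Q_w = V·X/(θ_c·X_r) = 10789 × 1760 / (10.1 × 9910) = 189.7 m³/d.

Q_w ≈ 190 m³/d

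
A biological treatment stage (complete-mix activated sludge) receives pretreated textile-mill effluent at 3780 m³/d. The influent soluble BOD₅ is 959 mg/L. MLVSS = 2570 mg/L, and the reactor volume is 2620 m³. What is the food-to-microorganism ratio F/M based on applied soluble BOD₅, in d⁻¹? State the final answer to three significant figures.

F/M ≈ 0.538 d⁻¹

F/M = Q·S₀ / (V·X) = 3780 × 959 / (2620 × 2570) = 0.5384 g soluble BOD₅·(g VSS·d)⁻¹.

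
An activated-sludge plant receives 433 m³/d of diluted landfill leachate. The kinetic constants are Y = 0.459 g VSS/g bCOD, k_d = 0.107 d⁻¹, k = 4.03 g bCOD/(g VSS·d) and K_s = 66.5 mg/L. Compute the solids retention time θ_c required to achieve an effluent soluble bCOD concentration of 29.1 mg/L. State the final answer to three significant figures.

At the target effluent, Y k S/(K_s+S) = 0.459×4.03×29.1/95.60 = 0.5631 d⁻¹.
Then 1/θ_c = μ − k_d = 0.5631 − 0.107 = 0.4561 d⁻¹, giving θ_c = 2.193 d.

θ_c ≈ 2.19 d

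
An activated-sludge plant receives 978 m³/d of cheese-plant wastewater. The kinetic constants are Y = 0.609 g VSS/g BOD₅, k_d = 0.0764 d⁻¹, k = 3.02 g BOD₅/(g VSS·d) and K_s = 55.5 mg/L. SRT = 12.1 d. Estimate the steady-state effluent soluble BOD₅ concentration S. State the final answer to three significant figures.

For a completely mixed reactor with recycle the Lawrence–McCarty relation gives S = K_s·(1 + k_d·θ_c) / [θ_c·(Y·k − k_d) − 1] = 55.5 × (1 + 0.0764 × 12.1) / [12.1 × (0.609 × 3.02 − 0.0764) − 1] = 106.8 / 20.33 = 5.254 mg/L.

S ≈ 5.25 mg/L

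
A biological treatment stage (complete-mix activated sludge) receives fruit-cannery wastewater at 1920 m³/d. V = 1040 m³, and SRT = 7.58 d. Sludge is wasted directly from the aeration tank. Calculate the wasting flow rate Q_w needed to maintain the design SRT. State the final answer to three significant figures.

Q_w ≈ 137 m³/d

With mixed-liquor wasting, θ_c = V/Q_w, so Q_w = V/θ_c = 1040/7.58 = 137.2 m³/d.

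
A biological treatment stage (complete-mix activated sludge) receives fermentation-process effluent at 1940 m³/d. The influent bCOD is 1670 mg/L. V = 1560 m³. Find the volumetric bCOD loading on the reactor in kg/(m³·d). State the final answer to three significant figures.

Applied bCOD load per unit volume = Q·S₀/V = (1940 × 1670/1000)/1560 = 2.077 kg bCOD·m⁻³·d⁻¹.

L_v ≈ 2.08 kg bCOD/(m³·d)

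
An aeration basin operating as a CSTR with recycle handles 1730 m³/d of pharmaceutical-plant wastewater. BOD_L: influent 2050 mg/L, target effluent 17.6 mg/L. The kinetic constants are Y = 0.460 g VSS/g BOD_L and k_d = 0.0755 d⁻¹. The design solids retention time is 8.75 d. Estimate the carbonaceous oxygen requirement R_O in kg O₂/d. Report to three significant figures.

Correct the yield for decay: Y_obs = Y/(1 + k_d θ_c) = 0.460 / (1 + 0.0755 × 8.75) = 0.460 / 1.661 = 0.2770.
ΔS = 2050 − 17.6 = 2032 mg/L, so the substrate removal rate is 1730 × 2032/1000 = 3516 kg BOD_L/d.
P_X = Y_obs·Q·(S₀ − S) = 0.2770 × 3516 = 974.0 kg VSS/d.
Carbonaceous O₂ demand = substrate oxidised − cell-mass equivalent = 3516 − 1.42 × 974.0 = 2133 kg O₂/d.

R_O ≈ 2130 kg O₂/d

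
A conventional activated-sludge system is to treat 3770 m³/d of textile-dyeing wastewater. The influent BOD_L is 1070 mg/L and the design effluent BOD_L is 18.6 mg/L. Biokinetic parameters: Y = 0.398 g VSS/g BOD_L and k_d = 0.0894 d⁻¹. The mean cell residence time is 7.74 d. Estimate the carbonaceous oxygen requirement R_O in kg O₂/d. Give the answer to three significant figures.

R_O ≈ 2640 kg O₂/d

Y_obs = Y / (1 + k_d θ_c) = 0.398 / (1 + 0.0894 × 7.74) = 0.398 / 1.692 = 0.2352.
Q·(S₀ − S) = 3770 × (1070 − 18.6) × 10⁻³ = 3964 kg/d removed.
Net sludge production P_X = 0.2352 × 3964 = 932.4 kg VSS/d.
R_O = Q·(S₀ − S) − 1.42·P_X = 3964 − 1.42 × 932.4 = 2640 kg O₂/d.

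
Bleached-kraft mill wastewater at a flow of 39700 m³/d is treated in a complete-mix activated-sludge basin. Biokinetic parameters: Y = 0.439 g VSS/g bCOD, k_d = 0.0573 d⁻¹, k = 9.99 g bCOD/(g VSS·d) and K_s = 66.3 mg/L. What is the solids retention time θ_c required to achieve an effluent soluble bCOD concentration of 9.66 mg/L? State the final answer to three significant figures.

At the target effluent, Y k S/(K_s+S) = 0.439×9.99×9.66/75.96 = 0.5577 d⁻¹.
1/θ_c = 0.5577 − 0.0573 = 0.5004 d⁻¹, so θ_c = 1.998 d.

θ_c ≈ 2.00 d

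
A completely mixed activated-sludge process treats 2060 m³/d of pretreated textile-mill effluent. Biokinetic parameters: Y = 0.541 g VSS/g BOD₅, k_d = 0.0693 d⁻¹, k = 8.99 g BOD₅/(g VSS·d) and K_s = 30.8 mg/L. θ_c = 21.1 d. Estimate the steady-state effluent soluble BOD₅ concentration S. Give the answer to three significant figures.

From the Monod/SRT balance for a CMAS, S = K_s·(1+k_d θ_c)/[θ_c·(Y k − k_d) − 1] = 30.8 × (1 + 0.0693 × 21.1) / [21.1 × (0.541 × 8.99 − 0.0693) − 1] = 75.84 / 100.2 = 0.7572 mg/L.

S ≈ 0.757 mg/L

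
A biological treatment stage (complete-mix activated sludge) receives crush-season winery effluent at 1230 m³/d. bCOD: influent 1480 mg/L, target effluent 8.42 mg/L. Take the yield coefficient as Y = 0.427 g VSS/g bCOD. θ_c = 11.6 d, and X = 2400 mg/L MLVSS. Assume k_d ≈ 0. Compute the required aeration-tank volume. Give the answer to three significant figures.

V ≈ 3740 m³

V·X = Y·Q·ΔS·θ_c gives V = 0.427 × 1230 × (1480 − 8.42) × 11.6 / 2400 = 3736 m³.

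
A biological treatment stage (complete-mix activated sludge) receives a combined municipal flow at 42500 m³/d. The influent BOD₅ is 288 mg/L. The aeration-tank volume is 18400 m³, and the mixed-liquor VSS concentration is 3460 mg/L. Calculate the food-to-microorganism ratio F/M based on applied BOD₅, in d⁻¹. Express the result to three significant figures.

F/M ≈ 0.192 d⁻¹

Food-to-microorganism ratio F/M = Q S₀ / (V X) = 42500 × 288 / (18400 × 3460) = 0.1923 d⁻¹.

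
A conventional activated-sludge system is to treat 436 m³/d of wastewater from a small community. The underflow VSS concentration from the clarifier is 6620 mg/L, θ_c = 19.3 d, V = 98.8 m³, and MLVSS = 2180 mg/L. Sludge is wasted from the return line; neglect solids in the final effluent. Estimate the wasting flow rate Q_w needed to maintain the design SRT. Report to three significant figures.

Q_w ≈ 1.69 m³/d

Q_w = (V·X)/(θ_c X_r) = 98.80 × 2180 / (19.3 × 6620) = 1.686 m³/d.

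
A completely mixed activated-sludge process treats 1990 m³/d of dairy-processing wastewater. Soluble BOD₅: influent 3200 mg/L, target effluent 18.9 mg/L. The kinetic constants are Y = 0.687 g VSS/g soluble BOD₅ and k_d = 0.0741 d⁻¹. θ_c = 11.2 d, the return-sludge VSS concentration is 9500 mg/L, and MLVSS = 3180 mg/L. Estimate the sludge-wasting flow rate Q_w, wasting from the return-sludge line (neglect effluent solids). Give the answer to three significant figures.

Q_w ≈ 250 m³/d

Steady-state biomass mass balance: V·X·(1 + k_d·θ_c) = Y·Q·(S₀ − S)·θ_c, so V = 0.687 × 1990 × (3200 − 18.9) × 11.2 / [3180 × (1 + 0.0741 × 11.2)] = 4.87×10^7 / 5819 = 8370 m³.
Wasting from the return line (neglecting effluent solids): Q_w = V·X / (θ_c·X_r) = 8370 × 3180 / (11.2 × 9500) = 250.2 m³/d.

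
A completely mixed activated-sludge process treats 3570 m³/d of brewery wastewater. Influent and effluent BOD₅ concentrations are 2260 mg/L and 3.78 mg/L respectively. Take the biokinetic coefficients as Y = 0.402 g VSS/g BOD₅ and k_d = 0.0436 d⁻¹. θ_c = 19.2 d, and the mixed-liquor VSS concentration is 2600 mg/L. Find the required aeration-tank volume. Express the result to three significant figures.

V ≈ 13000 m³

Steady-state biomass mass balance: V·X·(1 + k_d·θ_c) = Y·Q·(S₀ − S)·θ_c, so V = 0.402 × 3570 × (2260 − 3.78) × 19.2 / [2600 × (1 + 0.0436 × 19.2)] = 6.22×10^7 / 4777 = 13016 m³.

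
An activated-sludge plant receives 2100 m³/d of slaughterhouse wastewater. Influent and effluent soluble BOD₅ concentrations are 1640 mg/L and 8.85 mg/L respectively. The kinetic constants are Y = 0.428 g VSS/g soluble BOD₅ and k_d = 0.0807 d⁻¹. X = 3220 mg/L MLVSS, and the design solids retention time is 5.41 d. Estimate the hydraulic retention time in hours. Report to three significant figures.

τ ≈ 19.6 h

Steady-state biomass mass balance: V·X·(1 + k_d·θ_c) = Y·Q·(S₀ − S)·θ_c, so V = 0.428 × 2100 × (1640 − 8.85) × 5.41 / [3220 × (1 + 0.0807 × 5.41)] = 7.93×10^6 / 4626 = 1715 m³.
Hydraulic retention time τ = V/Q = 1715 / 2100 = 0.8165 d = 19.60 h.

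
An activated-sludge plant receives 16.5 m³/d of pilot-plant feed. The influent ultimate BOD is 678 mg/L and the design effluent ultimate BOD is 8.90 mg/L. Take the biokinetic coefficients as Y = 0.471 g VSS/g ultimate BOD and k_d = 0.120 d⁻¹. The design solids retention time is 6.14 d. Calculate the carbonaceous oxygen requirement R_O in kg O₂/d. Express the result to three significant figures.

R_O ≈ 6.79 kg O₂/d

Correct the yield for decay: Y_obs = Y/(1 + k_d θ_c) = 0.471 / (1 + 0.120 × 6.14) = 0.471 / 1.737 = 0.2712.
Mass of ultimate BOD removed per day: Q(S₀ − S) = 16.5 × 669.1 g/m³ = 11.04 kg/d.
Biomass synthesised: P_X = Y_obs × 11.04 = 2.994 kg VSS/d.
R_O = Q·(S₀ − S) − 1.42·P_X = 11.04 − 1.42 × 2.994 = 6.789 kg O₂/d.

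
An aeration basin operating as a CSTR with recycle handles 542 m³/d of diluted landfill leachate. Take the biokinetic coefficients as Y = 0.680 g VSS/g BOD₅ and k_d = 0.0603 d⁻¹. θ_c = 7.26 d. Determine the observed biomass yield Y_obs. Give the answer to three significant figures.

Y_obs ≈ 0.473 g VSS/g BOD₅

Correct the yield for decay: Y_obs = Y/(1 + k_d θ_c) = 0.680 / (1 + 0.0603 × 7.26) = 0.680 / 1.438 = 0.4730.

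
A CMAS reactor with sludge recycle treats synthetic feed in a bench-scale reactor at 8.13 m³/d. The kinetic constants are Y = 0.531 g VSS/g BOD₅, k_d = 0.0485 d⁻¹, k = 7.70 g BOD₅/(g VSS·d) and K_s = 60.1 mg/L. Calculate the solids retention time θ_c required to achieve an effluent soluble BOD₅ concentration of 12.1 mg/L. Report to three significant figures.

θ_c ≈ 1.57 d

At the target effluent, Y k S/(K_s+S) = 0.531×7.70×12.1/72.20 = 0.6852 d⁻¹.
θ_c = 1/(μ − k_d) = 1/(0.6852 − 0.0485) = 1/0.6367 = 1.571 d.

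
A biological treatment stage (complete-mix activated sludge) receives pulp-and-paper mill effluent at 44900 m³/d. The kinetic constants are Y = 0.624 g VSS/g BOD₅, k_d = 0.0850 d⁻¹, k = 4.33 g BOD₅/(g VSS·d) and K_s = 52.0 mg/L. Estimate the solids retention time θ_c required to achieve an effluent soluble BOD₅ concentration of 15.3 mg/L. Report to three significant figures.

At the target effluent, Y k S/(K_s+S) = 0.624×4.33×15.3/67.30 = 0.6143 d⁻¹.
1/θ_c = 0.6143 − 0.0850 = 0.5293 d⁻¹, so θ_c = 1.889 d.

θ_c ≈ 1.89 d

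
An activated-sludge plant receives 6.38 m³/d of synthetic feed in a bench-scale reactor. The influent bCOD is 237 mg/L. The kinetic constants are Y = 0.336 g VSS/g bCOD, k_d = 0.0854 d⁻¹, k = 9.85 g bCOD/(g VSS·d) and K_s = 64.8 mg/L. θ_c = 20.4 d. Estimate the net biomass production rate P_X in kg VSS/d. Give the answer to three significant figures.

P_X ≈ 0.183 kg VSS/d

For a completely mixed reactor with recycle the Lawrence–McCarty relation gives S = K_s·(1 + k_d·θ_c) / [θ_c·(Y·k − k_d) − 1] = 64.8 × (1 + 0.0854 × 20.4) / [20.4 × (0.336 × 9.85 − 0.0854) − 1] = 177.7 / 64.77 = 2.743 mg/L.
The observed yield is Y_obs = Y/(1 + k_d·θ_c) = 0.336 / (1 + 0.0854 × 20.4) = 0.336 / 2.742 = 0.1225 g VSS per g bCOD removed.
ΔS = 237 − 2.74 = 234.3 mg/L, so the substrate removal rate is 6.38 × 234.3/1000 = 1.495 kg bCOD/d.
P_X = Y_obs · Q(S₀ − S) = 0.1225 × 1.495 = 0.1831 kg VSS/d.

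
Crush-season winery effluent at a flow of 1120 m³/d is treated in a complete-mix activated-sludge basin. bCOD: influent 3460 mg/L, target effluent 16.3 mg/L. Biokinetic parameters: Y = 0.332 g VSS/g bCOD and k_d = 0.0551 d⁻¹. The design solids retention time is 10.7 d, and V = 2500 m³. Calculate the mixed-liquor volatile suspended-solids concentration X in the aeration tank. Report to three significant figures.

From V·X·(1 + k_d·θ_c) = Y·Q·(S₀ − S)·θ_c: X = 0.332 × 1120 × (3460 − 16.3) × 10.7 / [2500 × (1 + 0.0551 × 10.7)] = 3448 mg/L.

X ≈ 3450 mg/L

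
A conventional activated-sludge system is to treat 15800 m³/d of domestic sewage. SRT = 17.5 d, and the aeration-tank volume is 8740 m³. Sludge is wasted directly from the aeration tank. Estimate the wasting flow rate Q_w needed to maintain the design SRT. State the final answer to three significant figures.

For wasting at MLVSS concentration, Q_w = V/θ_c = 8740/17.5 = 499.4 m³/d.

Q_w ≈ 499 m³/d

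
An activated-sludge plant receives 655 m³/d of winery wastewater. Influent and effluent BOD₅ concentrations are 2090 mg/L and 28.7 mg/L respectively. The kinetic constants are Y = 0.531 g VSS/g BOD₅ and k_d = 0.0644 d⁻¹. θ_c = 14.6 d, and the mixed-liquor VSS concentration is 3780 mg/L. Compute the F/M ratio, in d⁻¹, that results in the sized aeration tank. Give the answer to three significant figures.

From the SRT design equation V = Y Q (S₀−S) θ_c / [X (1 + k_d θ_c)] = 0.531 × 655 × (2090 − 28.7) × 14.6 / [3780 × (1 + 0.0644 × 14.6)] = 1.05×10^7 / 7334 = 1427 m³.
Food-to-microorganism ratio F/M = Q S₀ / (V X) = 655 × 2090 / (1427 × 3780) = 0.2538 d⁻¹.

F/M ≈ 0.254 d⁻¹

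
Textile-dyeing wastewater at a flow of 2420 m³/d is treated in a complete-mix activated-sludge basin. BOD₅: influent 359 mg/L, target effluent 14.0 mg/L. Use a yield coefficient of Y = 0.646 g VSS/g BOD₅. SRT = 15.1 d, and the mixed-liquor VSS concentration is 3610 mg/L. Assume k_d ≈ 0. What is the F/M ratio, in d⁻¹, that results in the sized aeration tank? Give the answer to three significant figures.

F/M ≈ 0.107 d⁻¹

V·X = Y·Q·ΔS·θ_c gives V = 0.646 × 2420 × (359 − 14.0) × 15.1 / 3610 = 2256 m³.
F/M = applied load / biomass = Q·S₀/(V·X) = 2420 × 359 / (2256 × 3610) = 0.1067 d⁻¹.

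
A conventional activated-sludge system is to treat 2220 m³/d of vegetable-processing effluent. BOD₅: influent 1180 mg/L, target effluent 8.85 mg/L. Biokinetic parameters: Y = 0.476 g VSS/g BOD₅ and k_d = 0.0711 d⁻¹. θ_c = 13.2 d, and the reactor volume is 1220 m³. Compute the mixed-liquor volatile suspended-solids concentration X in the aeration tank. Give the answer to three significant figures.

X ≈ 6910 mg/L

Solving the biomass balance for X: X = Y Q (S₀−S) θ_c / [V (1+k_d θ_c)] = 0.476 × 2220 × (1180 − 8.85) × 13.2 / [1220 × (1 + 0.0711 × 13.2)] = 6907 mg/L.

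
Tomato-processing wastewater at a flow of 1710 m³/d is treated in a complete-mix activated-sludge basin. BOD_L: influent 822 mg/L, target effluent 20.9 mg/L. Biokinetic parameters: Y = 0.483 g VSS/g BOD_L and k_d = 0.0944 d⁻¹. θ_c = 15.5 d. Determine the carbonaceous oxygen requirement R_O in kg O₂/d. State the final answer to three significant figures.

R_O ≈ 988 kg O₂/d

Observed yield with endogenous decay: Y_obs = Y / (1 + k_d·θ_c) = 0.483 / (1 + 0.0944 × 15.5) = 0.483 / 2.463 = 0.1961 g VSS/g BOD_L.
Mass of BOD_L removed per day: Q(S₀ − S) = 1710 × 801.1 g/m³ = 1370 kg/d.
P_X = Y_obs·Q·(S₀ − S) = 0.1961 × 1370 = 268.6 kg VSS/d.
R_O = Q·ΔS − 1.42 P_X = 1370 − 381.4 = 988.4 kg O₂/d.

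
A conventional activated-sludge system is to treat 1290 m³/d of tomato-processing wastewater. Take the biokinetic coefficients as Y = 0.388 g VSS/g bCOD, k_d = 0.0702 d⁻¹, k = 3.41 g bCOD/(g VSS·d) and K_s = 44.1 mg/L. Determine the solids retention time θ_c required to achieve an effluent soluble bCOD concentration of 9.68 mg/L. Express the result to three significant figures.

θ_c ≈ 5.95 d

Specific growth rate at S = 9.68 mg/L: μ = YkS/(K_s+S) = 0.388·3.41·9.68/(44.1+9.68) = 0.2381 d⁻¹.
θ_c = 1/(μ − k_d) = 1/(0.2381 − 0.0702) = 1/0.1679 = 5.954 d.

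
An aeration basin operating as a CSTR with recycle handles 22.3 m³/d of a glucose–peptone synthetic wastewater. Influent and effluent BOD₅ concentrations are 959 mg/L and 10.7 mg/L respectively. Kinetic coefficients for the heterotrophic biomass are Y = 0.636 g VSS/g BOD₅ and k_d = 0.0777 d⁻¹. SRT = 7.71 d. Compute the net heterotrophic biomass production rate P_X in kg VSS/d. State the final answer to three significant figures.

Y_obs = Y / (1 + k_d θ_c) = 0.636 / (1 + 0.0777 × 7.71) = 0.636 / 1.599 = 0.3977.
Q·(S₀ − S) = 22.3 × (959 − 10.7) × 10⁻³ = 21.15 kg/d removed.
P_X = Y_obs · Q(S₀ − S) = 0.3977 × 21.15 = 8.411 kg VSS/d.

P_X ≈ 8.41 kg VSS/d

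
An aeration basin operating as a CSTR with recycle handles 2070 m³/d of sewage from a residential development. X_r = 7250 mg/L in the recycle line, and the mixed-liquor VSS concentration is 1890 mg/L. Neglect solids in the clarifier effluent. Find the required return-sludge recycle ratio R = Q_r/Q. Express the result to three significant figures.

R ≈ 0.353

R = Q_r/Q = X/(X_r − X) = 1890 / (7250 − 1890) = 0.3526.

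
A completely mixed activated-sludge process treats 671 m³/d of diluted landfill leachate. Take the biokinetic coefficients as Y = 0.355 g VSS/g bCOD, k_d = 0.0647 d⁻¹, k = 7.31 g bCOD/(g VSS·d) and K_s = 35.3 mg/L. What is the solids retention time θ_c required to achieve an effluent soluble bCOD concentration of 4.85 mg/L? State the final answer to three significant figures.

At the target effluent, Y k S/(K_s+S) = 0.355×7.31×4.85/40.15 = 0.3135 d⁻¹.
Then 1/θ_c = μ − k_d = 0.3135 − 0.0647 = 0.2488 d⁻¹, giving θ_c = 4.020 d.

θ_c ≈ 4.02 d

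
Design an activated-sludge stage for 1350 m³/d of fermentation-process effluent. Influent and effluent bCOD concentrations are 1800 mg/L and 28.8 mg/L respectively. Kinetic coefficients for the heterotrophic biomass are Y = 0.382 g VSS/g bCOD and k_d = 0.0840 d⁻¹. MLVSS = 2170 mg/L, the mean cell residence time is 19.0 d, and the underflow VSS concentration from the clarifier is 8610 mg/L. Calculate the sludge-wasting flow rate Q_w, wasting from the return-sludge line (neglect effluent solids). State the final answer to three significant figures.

Steady-state biomass mass balance: V·X·(1 + k_d·θ_c) = Y·Q·(S₀ − S)·θ_c, so V = 0.382 × 1350 × (1800 − 28.8) × 19.0 / [2170 × (1 + 0.0840 × 19.0)] = 1.74×10^7 / 5633 = 3081 m³.
θ_c = V·X/(Q_w·X_r) when wasting from the recycle, so Q_w = V·X/(θ_c·X_r) = 3081 × 2170 / (19.0 × 8610) = 40.87 m³/d.

Q_w ≈ 40.9 m³/d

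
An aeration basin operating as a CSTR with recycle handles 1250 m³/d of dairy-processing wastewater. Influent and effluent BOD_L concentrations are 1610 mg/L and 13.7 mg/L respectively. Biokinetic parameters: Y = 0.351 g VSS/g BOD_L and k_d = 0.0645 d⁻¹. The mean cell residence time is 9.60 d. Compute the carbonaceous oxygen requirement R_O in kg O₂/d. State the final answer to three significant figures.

The observed yield is Y_obs = Y/(1 + k_d·θ_c) = 0.351 / (1 + 0.0645 × 9.60) = 0.351 / 1.619 = 0.2168 g VSS per g BOD_L removed.
Mass of BOD_L removed per day: Q(S₀ − S) = 1250 × 1596 g/m³ = 1995 kg/d.
P_X = Y_obs·Q·(S₀ − S) = 0.2168 × 1995 = 432.5 kg VSS/d.
R_O = Q·(S₀ − S) − 1.42·P_X = 1995 − 1.42 × 432.5 = 1381 kg O₂/d.

R_O ≈ 1380 kg O₂/d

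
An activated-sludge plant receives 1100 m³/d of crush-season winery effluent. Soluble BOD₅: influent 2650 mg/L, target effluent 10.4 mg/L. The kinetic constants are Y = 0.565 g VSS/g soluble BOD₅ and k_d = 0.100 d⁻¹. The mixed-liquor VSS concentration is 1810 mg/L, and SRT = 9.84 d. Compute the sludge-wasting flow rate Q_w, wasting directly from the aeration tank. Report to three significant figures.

Q_w ≈ 457 m³/d

Steady-state biomass mass balance: V·X·(1 + k_d·θ_c) = Y·Q·(S₀ − S)·θ_c, so V = 0.565 × 1100 × (2650 − 10.4) × 9.84 / [1810 × (1 + 0.100 × 9.84)] = 1.61×10^7 / 3591 = 4495 m³.
With mixed-liquor wasting, θ_c = V/Q_w, so Q_w = V/θ_c = 4495/9.84 = 456.8 m³/d.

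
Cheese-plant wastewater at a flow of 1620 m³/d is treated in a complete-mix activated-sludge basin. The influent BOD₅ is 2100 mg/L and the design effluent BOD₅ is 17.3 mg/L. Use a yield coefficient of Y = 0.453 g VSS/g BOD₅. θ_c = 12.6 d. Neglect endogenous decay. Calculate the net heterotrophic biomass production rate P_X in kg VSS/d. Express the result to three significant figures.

P_X ≈ 1530 kg VSS/d

No decay correction is needed, so Y_obs = Y = 0.453.
Substrate removed = Q·(S₀ − S) = 1620 m³/d × (2100 − 17.3) g/m³ = 3.37×10^6 g/d = 3374 kg/d.
P_X = Y_obs · Q(S₀ − S) = 0.4530 × 3374 = 1528 kg VSS/d.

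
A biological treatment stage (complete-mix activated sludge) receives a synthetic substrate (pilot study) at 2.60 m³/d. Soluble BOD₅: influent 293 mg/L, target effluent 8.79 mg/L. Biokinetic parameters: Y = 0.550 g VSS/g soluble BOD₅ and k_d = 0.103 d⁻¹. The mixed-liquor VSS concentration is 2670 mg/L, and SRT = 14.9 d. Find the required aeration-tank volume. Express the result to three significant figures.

From the SRT design equation V = Y Q (S₀−S) θ_c / [X (1 + k_d θ_c)] = 0.550 × 2.60 × (293 − 8.79) × 14.9 / [2670 × (1 + 0.103 × 14.9)] = 6.06×10^3 / 6768 = 0.8948 m³.

V ≈ 0.895 m³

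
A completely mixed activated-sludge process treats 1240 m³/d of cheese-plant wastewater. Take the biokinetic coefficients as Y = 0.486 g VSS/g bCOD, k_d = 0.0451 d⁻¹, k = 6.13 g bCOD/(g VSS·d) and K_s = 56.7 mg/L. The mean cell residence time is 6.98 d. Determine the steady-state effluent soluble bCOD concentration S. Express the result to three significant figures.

S ≈ 3.83 mg/L

From the Monod/SRT balance for a CMAS, S = K_s·(1+k_d θ_c)/[θ_c·(Y k − k_d) − 1] = 56.7 × (1 + 0.0451 × 6.98) / [6.98 × (0.486 × 6.13 − 0.0451) − 1] = 74.55 / 19.48 = 3.827 mg/L.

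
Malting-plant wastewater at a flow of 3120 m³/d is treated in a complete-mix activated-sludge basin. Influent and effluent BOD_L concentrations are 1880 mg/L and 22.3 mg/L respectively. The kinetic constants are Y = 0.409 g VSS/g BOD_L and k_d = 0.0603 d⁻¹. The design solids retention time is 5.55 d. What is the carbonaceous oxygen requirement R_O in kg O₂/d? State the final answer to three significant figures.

The observed yield is Y_obs = Y/(1 + k_d·θ_c) = 0.409 / (1 + 0.0603 × 5.55) = 0.409 / 1.335 = 0.3064 g VSS per g BOD_L removed.
ΔS = 1880 − 22.3 = 1858 mg/L, so the substrate removal rate is 3120 × 1858/1000 = 5796 kg BOD_L/d.
Biomass synthesised: P_X = Y_obs × 5796 = 1776 kg VSS/d.
R_O = Q·ΔS − 1.42 P_X = 5796 − 2522 = 3274 kg O₂/d.

R_O ≈ 3270 kg O₂/d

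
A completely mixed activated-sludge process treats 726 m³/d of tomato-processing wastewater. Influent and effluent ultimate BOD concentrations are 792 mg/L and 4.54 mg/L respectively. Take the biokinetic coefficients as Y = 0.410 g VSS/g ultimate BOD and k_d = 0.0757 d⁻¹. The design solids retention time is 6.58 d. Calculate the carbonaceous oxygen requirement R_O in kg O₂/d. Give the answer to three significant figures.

R_O ≈ 350 kg O₂/d

Observed yield with endogenous decay: Y_obs = Y / (1 + k_d·θ_c) = 0.410 / (1 + 0.0757 × 6.58) = 0.410 / 1.498 = 0.2737 g VSS/g ultimate BOD.
Q·(S₀ − S) = 726 × (792 − 4.54) × 10⁻³ = 571.7 kg/d removed.
P_X = Y_obs·Q·(S₀ − S) = 0.2737 × 571.7 = 156.5 kg VSS/d.
R_O = Q·(S₀ − S) − 1.42·P_X = 571.7 − 1.42 × 156.5 = 349.5 kg O₂/d.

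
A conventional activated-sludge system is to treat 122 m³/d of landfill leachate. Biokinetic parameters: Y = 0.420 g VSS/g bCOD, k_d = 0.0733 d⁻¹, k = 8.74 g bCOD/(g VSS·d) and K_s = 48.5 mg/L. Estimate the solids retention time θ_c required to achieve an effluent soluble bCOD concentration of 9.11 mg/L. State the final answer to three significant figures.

From 1/θ_c = Y·k·S/(K_s + S) − k_d: Y·k·S/(K_s+S) = 0.420 × 8.74 × 9.11 / (48.5 + 9.11) = 0.5805 d⁻¹.
Then 1/θ_c = μ − k_d = 0.5805 − 0.0733 = 0.5072 d⁻¹, giving θ_c = 1.972 d.

θ_c ≈ 1.97 d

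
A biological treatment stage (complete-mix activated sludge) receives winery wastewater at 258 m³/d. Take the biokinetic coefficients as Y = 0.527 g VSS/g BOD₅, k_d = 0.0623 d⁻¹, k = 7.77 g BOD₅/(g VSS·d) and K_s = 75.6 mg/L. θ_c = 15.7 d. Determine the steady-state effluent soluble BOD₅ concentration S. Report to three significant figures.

S ≈ 2.40 mg/L

For a completely mixed reactor with recycle the Lawrence–McCarty relation gives S = K_s·(1 + k_d·θ_c) / [θ_c·(Y·k − k_d) − 1] = 75.6 × (1 + 0.0623 × 15.7) / [15.7 × (0.527 × 7.77 − 0.0623) − 1] = 149.5 / 62.31 = 2.400 mg/L.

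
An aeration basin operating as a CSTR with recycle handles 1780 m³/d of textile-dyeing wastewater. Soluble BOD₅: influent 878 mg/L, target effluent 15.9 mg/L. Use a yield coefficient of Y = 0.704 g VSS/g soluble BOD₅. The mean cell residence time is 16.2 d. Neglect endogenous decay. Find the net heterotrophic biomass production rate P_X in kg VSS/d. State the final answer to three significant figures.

P_X ≈ 1080 kg VSS/d

With endogenous decay neglected, the observed yield equals the true yield: Y_obs = Y = 0.704 g VSS/g soluble BOD₅.
ΔS = 878 − 15.9 = 862.1 mg/L, so the substrate removal rate is 1780 × 862.1/1000 = 1535 kg soluble BOD₅/d.
Net biomass production P_X = Y_obs × Q·(S₀ − S) = 0.7040 × 1535 = 1080 kg VSS/d.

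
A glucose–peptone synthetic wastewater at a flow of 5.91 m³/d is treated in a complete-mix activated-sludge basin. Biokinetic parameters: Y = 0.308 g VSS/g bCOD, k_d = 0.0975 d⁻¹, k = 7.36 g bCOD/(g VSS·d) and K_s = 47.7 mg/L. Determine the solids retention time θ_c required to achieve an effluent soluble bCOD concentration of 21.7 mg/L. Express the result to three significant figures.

θ_c ≈ 1.64 d

From 1/θ_c = Y·k·S/(K_s + S) − k_d: Y·k·S/(K_s+S) = 0.308 × 7.36 × 21.7 / (47.7 + 21.7) = 0.7088 d⁻¹.
θ_c = 1/(μ − k_d) = 1/(0.7088 − 0.0975) = 1/0.6113 = 1.636 d.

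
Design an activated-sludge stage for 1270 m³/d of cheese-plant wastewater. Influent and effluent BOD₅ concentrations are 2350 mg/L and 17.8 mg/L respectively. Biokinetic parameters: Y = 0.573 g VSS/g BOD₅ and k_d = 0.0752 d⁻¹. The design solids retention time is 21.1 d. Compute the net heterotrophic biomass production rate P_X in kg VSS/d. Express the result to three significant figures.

Y_obs = Y / (1 + k_d θ_c) = 0.573 / (1 + 0.0752 × 21.1) = 0.573 / 2.587 = 0.2215.
Q·(S₀ − S) = 1270 × (2350 − 17.8) × 10⁻³ = 2962 kg/d removed.
So the net sludge growth is P_X = 0.2215 × 2962 = 656.1 kg VSS/d.

P_X ≈ 656 kg VSS/d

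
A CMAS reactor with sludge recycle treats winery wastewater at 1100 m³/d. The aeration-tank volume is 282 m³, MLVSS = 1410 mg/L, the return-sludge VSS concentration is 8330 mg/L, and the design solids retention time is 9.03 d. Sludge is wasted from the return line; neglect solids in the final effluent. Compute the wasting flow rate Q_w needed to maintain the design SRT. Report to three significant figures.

Q_w = (V·X)/(θ_c X_r) = 282.0 × 1410 / (9.03 × 8330) = 5.286 m³/d.

Q_w ≈ 5.29 m³/d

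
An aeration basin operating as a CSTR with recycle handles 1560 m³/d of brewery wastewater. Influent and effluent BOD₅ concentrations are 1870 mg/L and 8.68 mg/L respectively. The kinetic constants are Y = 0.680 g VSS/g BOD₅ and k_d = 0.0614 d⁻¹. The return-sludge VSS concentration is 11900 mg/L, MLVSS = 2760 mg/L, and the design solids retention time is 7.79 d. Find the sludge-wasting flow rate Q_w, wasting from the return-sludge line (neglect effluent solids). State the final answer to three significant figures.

From the SRT design equation V = Y Q (S₀−S) θ_c / [X (1 + k_d θ_c)] = 0.680 × 1560 × (1870 − 8.68) × 7.79 / [2760 × (1 + 0.0614 × 7.79)] = 1.54×10^7 / 4080 = 3770 m³.
Wasting from the return line (neglecting effluent solids): Q_w = V·X / (θ_c·X_r) = 3770 × 2760 / (7.79 × 11900) = 112.2 m³/d.

Q_w ≈ 112 m³/d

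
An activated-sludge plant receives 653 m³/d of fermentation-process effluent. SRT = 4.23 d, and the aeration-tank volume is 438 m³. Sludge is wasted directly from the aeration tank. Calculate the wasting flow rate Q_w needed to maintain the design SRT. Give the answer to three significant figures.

Wasting from the aeration tank: Q_w = V / θ_c = 438.0 / 4.23 = 103.5 m³/d.

Q_w ≈ 104 m³/d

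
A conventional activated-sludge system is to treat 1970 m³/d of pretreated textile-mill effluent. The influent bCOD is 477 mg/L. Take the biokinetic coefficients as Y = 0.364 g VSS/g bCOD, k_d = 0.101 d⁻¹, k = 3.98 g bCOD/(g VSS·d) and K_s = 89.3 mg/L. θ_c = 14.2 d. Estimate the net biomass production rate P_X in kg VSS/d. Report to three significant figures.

From the Monod/SRT balance for a CMAS, S = K_s·(1+k_d θ_c)/[θ_c·(Y k − k_d) − 1] = 89.3 × (1 + 0.101 × 14.2) / [14.2 × (0.364 × 3.98 − 0.101) − 1] = 217.4 / 18.14 = 11.98 mg/L.
The observed yield is Y_obs = Y/(1 + k_d·θ_c) = 0.364 / (1 + 0.101 × 14.2) = 0.364 / 2.434 = 0.1495 g VSS per g bCOD removed.
Q·(S₀ − S) = 1970 × (477 − 12.0) × 10⁻³ = 916.0 kg/d removed.
Biomass produced: P_X = Y_obs·Q·ΔS = 0.1495 × 916.0 ≈ 137.0 kg VSS/d.

P_X ≈ 137 kg VSS/d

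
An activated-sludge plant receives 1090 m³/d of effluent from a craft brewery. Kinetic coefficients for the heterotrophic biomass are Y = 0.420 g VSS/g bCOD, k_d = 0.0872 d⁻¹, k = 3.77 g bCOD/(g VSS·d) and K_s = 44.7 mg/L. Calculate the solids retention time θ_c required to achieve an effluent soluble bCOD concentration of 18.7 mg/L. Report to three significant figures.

Specific growth rate at S = 18.7 mg/L: μ = YkS/(K_s+S) = 0.420·3.77·18.7/(44.7+18.7) = 0.4670 d⁻¹.
1/θ_c = 0.4670 − 0.0872 = 0.3798 d⁻¹, so θ_c = 2.633 d.

θ_c ≈ 2.63 d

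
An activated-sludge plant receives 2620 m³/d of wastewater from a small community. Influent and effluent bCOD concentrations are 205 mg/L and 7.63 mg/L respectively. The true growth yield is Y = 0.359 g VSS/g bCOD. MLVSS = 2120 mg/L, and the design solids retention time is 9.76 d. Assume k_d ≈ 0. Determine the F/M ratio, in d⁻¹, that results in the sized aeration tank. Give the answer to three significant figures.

V·X = Y·Q·ΔS·θ_c gives V = 0.359 × 2620 × (205 − 7.63) × 9.76 / 2120 = 854.7 m³.
F/M = Q·S₀ / (V·X) = 2620 × 205 / (854.7 × 2120) = 0.2964 g bCOD·(g VSS·d)⁻¹.

F/M ≈ 0.296 d⁻¹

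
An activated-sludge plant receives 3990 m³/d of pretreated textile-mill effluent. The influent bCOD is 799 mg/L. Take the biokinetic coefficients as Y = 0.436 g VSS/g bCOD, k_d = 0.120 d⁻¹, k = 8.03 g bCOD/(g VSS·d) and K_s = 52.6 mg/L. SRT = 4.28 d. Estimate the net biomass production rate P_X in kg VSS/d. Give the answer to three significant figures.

From the Monod/SRT balance for a CMAS, S = K_s·(1+k_d θ_c)/[θ_c·(Y k − k_d) − 1] = 52.6 × (1 + 0.120 × 4.28) / [4.28 × (0.436 × 8.03 − 0.120) − 1] = 79.62 / 13.47 = 5.910 mg/L.
Observed yield with endogenous decay: Y_obs = Y / (1 + k_d·θ_c) = 0.436 / (1 + 0.120 × 4.28) = 0.436 / 1.514 = 0.2881 g VSS/g bCOD.
Q·(S₀ − S) = 3990 × (799 − 5.91) × 10⁻³ = 3164 kg/d removed.
So the net sludge growth is P_X = 0.2881 × 3164 = 911.5 kg VSS/d.

P_X ≈ 912 kg VSS/d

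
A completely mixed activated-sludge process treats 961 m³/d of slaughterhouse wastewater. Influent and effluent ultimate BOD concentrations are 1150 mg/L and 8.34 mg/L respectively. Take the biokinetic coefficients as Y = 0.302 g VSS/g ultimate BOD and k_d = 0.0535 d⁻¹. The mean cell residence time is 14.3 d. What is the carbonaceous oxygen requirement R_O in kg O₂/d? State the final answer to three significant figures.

R_O ≈ 831 kg O₂/d

The observed yield is Y_obs = Y/(1 + k_d·θ_c) = 0.302 / (1 + 0.0535 × 14.3) = 0.302 / 1.765 = 0.1711 g VSS per g ultimate BOD removed.
ΔS = 1150 − 8.34 = 1142 mg/L, so the substrate removal rate is 961 × 1142/1000 = 1097 kg ultimate BOD/d.
P_X = Y_obs·Q·(S₀ − S) = 0.1711 × 1097 = 187.7 kg VSS/d.
R_O = Q·(S₀ − S) − 1.42·P_X = 1097 − 1.42 × 187.7 = 830.6 kg O₂/d.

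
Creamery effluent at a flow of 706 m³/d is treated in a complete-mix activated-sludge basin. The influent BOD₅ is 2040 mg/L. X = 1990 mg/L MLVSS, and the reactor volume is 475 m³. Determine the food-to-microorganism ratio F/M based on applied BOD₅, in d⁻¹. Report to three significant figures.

F/M = applied load / biomass = Q·S₀/(V·X) = 706 × 2040 / (475.0 × 1990) = 1.524 d⁻¹.

F/M ≈ 1.52 d⁻¹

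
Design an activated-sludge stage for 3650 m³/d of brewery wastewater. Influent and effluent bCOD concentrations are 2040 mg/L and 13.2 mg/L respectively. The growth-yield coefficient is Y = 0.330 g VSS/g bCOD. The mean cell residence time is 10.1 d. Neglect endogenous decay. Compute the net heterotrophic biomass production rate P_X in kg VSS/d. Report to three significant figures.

With endogenous decay neglected, the observed yield equals the true yield: Y_obs = Y = 0.330 g VSS/g bCOD.
ΔS = 2040 − 13.2 = 2027 mg/L, so the substrate removal rate is 3650 × 2027/1000 = 7398 kg bCOD/d.
Net biomass production P_X = Y_obs × Q·(S₀ − S) = 0.3300 × 7398 = 2441 kg VSS/d.

P_X ≈ 2440 kg VSS/d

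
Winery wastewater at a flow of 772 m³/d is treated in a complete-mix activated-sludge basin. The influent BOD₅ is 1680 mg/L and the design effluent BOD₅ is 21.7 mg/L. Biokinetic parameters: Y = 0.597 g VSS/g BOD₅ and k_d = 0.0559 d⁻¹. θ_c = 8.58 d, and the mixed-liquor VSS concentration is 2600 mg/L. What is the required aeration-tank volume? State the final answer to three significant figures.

V ≈ 1700 m³

Steady-state biomass mass balance: V·X·(1 + k_d·θ_c) = Y·Q·(S₀ − S)·θ_c, so V = 0.597 × 772 × (1680 − 21.7) × 8.58 / [2600 × (1 + 0.0559 × 8.58)] = 6.56×10^6 / 3847 = 1705 m³.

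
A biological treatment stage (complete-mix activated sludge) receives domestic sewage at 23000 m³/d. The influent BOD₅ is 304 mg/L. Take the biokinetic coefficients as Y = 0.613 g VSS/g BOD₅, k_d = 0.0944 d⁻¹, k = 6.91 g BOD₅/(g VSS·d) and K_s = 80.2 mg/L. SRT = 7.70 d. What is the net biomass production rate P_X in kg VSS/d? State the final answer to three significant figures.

Effluent substrate depends only on kinetics and SRT: S = K_s(1 + k_d θ_c) / [θ_c(Yk − k_d) − 1] = 80.2 × (1 + 0.0944 × 7.70) / [7.70 × (0.613 × 6.91 − 0.0944) − 1] = 138.5 / 30.89 = 4.484 mg/L.
The observed yield is Y_obs = Y/(1 + k_d·θ_c) = 0.613 / (1 + 0.0944 × 7.70) = 0.613 / 1.727 = 0.3550 g VSS per g BOD₅ removed.
ΔS = 304 − 4.48 = 299.5 mg/L, so the substrate removal rate is 23000 × 299.5/1000 = 6889 kg BOD₅/d.
Net biomass production P_X = Y_obs × Q·(S₀ − S) = 0.3550 × 6889 = 2445 kg VSS/d.

P_X ≈ 2450 kg VSS/d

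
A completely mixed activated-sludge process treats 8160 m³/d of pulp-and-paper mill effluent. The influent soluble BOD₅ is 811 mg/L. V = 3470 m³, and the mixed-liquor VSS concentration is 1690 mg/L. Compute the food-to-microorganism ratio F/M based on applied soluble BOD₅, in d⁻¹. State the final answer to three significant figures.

F/M = Q·S₀ / (V·X) = 8160 × 811 / (3470 × 1690) = 1.128 g soluble BOD₅·(g VSS·d)⁻¹.

F/M ≈ 1.13 d⁻¹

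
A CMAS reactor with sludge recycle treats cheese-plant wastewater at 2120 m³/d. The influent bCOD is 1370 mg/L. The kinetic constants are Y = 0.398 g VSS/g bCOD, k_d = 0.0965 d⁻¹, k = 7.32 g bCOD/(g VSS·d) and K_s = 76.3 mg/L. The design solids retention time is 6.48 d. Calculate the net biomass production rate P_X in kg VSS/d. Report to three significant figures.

Effluent substrate depends only on kinetics and SRT: S = K_s(1 + k_d θ_c) / [θ_c(Yk − k_d) − 1] = 76.3 × (1 + 0.0965 × 6.48) / [6.48 × (0.398 × 7.32 − 0.0965) − 1] = 124.0 / 17.25 = 7.188 mg/L.
Correct the yield for decay: Y_obs = Y/(1 + k_d θ_c) = 0.398 / (1 + 0.0965 × 6.48) = 0.398 / 1.625 = 0.2449.
ΔS = 1370 − 7.19 = 1363 mg/L, so the substrate removal rate is 2120 × 1363/1000 = 2889 kg bCOD/d.
So the net sludge growth is P_X = 0.2449 × 2889 = 707.5 kg VSS/d.

P_X ≈ 707 kg VSS/d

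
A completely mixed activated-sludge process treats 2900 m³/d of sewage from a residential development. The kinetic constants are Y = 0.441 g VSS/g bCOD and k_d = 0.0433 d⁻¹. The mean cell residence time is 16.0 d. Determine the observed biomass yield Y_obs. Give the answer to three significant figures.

The observed yield is Y_obs = Y/(1 + k_d·θ_c) = 0.441 / (1 + 0.0433 × 16.0) = 0.441 / 1.693 = 0.2605 g VSS per g bCOD removed.

Y_obs ≈ 0.261 g VSS/g bCOD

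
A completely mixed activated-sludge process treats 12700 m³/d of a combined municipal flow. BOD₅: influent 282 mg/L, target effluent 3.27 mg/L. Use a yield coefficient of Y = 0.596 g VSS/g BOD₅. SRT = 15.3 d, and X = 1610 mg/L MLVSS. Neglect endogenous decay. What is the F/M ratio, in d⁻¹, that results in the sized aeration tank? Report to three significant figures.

F/M ≈ 0.111 d⁻¹

V·X = Y·Q·ΔS·θ_c gives V = 0.596 × 12700 × (282 − 3.27) × 15.3 / 1610 = 20049 m³.
F/M = Q·S₀ / (V·X) = 12700 × 282 / (20049 × 1610) = 0.1110 g BOD₅·(g VSS·d)⁻¹.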